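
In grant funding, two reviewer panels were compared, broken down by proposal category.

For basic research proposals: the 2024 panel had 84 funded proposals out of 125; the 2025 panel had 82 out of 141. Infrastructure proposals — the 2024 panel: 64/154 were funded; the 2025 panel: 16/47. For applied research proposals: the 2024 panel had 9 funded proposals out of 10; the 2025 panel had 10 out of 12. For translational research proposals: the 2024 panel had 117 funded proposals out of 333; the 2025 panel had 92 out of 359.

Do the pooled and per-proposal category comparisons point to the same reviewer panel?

Basic research: the 2024 panel 84/125 = 67.2%, the 2025 panel 82/141 = 58.2% → the 2024 panel
Infrastructure: the 2024 panel 64/154 = 41.6%, the 2025 panel 16/47 = 34.0% → the 2024 panel
Applied research: the 2024 panel 9/10 = 90.0%, the 2025 panel 10/12 = 83.3% → the 2024 panel
Translational research: the 2024 panel 117/333 = 35.1%, the 2025 panel 92/359 = 25.6% → the 2024 panel
Overall: the 2024 panel 274/622 = 44.1%, the 2025 panel 200/559 = 35.8% → the 2024 panel
The 2024 panel wins overall and in every proposal group — no reversal.

Yes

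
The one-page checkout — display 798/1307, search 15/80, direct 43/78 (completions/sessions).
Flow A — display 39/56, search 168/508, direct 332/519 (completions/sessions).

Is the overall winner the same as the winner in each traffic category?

No

Display: the one-page checkout 798/1307 = 61.1%, Flow A 39/56 = 69.6% → Flow A
Search: the one-page checkout 15/80 = 18.8%, Flow A 168/508 = 33.1% → Flow A
Direct: the one-page checkout 43/78 = 55.1%, Flow A 332/519 = 64.0% → Flow A
Overall: the one-page checkout 856/1465 = 58.4%, Flow A 539/1083 = 49.8% → the one-page checkout
Flow A wins each traffic group but the one-page checkout wins overall — the comparison reverses. Flow A's sessions skew toward search, which has a lower base rate.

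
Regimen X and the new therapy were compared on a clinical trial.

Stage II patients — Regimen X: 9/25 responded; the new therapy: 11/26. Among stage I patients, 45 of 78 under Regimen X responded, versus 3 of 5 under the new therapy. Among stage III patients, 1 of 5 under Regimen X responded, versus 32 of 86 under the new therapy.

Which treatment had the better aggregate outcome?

Stage II: Regimen X 9/25 = 36.0%, the new therapy 11/26 = 42.3% → the new therapy
Stage I: Regimen X 45/78 = 57.7%, the new therapy 3/5 = 60.0% → the new therapy
Stage III: Regimen X 1/5 = 20.0%, the new therapy 32/86 = 37.2% → the new therapy
Overall: Regimen X 55/108 = 50.9%, the new therapy 46/117 = 39.3% → Regimen X
(The new therapy wins every disease group but Regimen X wins overall — the new therapy's patients skew toward the low-rate stage III group.)

Regimen X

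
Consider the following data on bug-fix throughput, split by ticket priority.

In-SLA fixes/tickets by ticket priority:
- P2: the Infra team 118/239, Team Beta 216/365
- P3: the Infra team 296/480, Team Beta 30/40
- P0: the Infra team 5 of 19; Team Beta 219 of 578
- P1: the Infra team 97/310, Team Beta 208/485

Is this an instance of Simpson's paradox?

P2: the Infra team 118/239 = 49.4%, Team Beta 216/365 = 59.2% → Team Beta
P3: the Infra team 296/480 = 61.7%, Team Beta 30/40 = 75.0% → Team Beta
P0: the Infra team 5/19 = 26.3%, Team Beta 219/578 = 37.9% → Team Beta
P1: the Infra team 97/310 = 31.3%, Team Beta 208/485 = 42.9% → Team Beta
Overall: the Infra team 516/1048 = 49.2%, Team Beta 673/1468 = 45.8% → the Infra team
Team Beta wins each ticket group but the Infra team wins overall — the comparison reverses. Team Beta's tickets skew toward P0, which has a lower base rate.

Yes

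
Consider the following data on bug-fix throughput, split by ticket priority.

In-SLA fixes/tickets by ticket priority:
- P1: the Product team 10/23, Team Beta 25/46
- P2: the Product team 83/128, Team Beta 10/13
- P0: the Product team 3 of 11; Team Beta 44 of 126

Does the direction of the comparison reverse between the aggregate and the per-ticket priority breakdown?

Yes

P1: the Product team 10/23 = 43.5%, Team Beta 25/46 = 54.3% → Team Beta
P2: the Product team 83/128 = 64.8%, Team Beta 10/13 = 76.9% → Team Beta
P0: the Product team 3/11 = 27.3%, Team Beta 44/126 = 34.9% → Team Beta
Overall: the Product team 96/162 = 59.3%, Team Beta 79/185 = 42.7% → the Product team
Team Beta wins each ticket group but the Product team wins overall — the comparison reverses. Team Beta's tickets skew toward P0, which has a lower base rate.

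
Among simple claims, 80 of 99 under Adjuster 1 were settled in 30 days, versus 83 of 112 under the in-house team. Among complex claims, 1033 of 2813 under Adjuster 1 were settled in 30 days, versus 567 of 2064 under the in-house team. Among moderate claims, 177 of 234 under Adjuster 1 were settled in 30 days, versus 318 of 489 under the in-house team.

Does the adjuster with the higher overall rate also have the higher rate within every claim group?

Yes

Simple: Adjuster 1 80/99 = 80.8%, the in-house team 83/112 = 74.1% → Adjuster 1
Complex: Adjuster 1 1033/2813 = 36.7%, the in-house team 567/2064 = 27.5% → Adjuster 1
Moderate: Adjuster 1 177/234 = 75.6%, the in-house team 318/489 = 65.0% → Adjuster 1
Overall: Adjuster 1 1290/3146 = 41.0%, the in-house team 968/2665 = 36.3% → Adjuster 1
Adjuster 1 wins overall and in every claim group — no reversal.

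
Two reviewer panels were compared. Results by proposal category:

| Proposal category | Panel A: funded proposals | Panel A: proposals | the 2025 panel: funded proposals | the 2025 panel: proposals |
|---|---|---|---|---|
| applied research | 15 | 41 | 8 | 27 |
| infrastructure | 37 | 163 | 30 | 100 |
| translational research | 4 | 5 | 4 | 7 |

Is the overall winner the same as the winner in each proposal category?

Applied research: Panel A 15/41 = 36.6%, the 2025 panel 8/27 = 29.6% → Panel A
Infrastructure: Panel A 37/163 = 22.7%, the 2025 panel 30/100 = 30.0% → the 2025 panel
Translational research: Panel A 4/5 = 80.0%, the 2025 panel 4/7 = 57.1% → Panel A
Overall: Panel A 56/209 = 26.8%, the 2025 panel 42/134 = 31.3% → the 2025 panel
Neither sweeps: Panel A wins 2 of 3 groups, the 2025 panel wins 1. The 2025 panel wins overall but not every group — no Simpson reversal.

No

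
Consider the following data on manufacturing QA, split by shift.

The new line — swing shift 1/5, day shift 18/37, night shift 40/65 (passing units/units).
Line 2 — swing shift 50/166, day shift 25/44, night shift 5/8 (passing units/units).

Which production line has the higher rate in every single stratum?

Line 2

Swing shift: the new line 1/5 = 20.0%, Line 2 50/166 = 30.1% → Line 2
Day shift: the new line 18/37 = 48.6%, Line 2 25/44 = 56.8% → Line 2
Night shift: the new line 40/65 = 61.5%, Line 2 5/8 = 62.5% → Line 2
Line 2 has the higher rate in all 3 groups.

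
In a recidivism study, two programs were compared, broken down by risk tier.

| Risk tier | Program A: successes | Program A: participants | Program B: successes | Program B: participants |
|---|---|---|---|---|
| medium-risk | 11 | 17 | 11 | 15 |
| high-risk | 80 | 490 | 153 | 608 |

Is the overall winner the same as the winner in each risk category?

Medium-risk: Program A 11/17 = 64.7%, Program B 11/15 = 73.3% → Program B
High-risk: Program A 80/490 = 16.3%, Program B 153/608 = 25.2% → Program B
Overall: Program A 91/507 = 17.9%, Program B 164/623 = 26.3% → Program B
Program B wins overall and in every risk group — no reversal.

Yes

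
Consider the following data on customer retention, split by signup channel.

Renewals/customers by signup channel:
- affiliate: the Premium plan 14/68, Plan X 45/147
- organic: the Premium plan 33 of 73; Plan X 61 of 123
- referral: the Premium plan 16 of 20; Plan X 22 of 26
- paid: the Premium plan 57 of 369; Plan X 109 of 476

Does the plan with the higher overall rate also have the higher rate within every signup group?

Affiliate: the Premium plan 14/68 = 20.6%, Plan X 45/147 = 30.6% → Plan X
Organic: the Premium plan 33/73 = 45.2%, Plan X 61/123 = 49.6% → Plan X
Referral: the Premium plan 16/20 = 80.0%, Plan X 22/26 = 84.6% → Plan X
Paid: the Premium plan 57/369 = 15.4%, Plan X 109/476 = 22.9% → Plan X
Overall: the Premium plan 120/530 = 22.6%, Plan X 237/772 = 30.7% → Plan X
Plan X wins overall and in every signup group — no reversal.

Yes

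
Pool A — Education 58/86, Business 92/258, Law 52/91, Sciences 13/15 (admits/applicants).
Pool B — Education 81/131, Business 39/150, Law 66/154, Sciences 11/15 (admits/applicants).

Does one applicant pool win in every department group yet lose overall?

Education: Pool A 58/86 = 67.4%, Pool B 81/131 = 61.8% → Pool A
Business: Pool A 92/258 = 35.7%, Pool B 39/150 = 26.0% → Pool A
Law: Pool A 52/91 = 57.1%, Pool B 66/154 = 42.9% → Pool A
Sciences: Pool A 13/15 = 86.7%, Pool B 11/15 = 73.3% → Pool A
Overall: Pool A 215/450 = 47.8%, Pool B 197/450 = 43.8% → Pool A
Pool A wins overall and in every department group — no reversal.

No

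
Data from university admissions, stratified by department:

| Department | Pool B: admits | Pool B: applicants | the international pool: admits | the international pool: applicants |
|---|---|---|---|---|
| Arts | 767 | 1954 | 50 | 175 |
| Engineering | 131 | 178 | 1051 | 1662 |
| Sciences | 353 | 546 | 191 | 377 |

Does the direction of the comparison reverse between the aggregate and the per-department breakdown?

Arts: Pool B 767/1954 = 39.3%, the international pool 50/175 = 28.6% → Pool B
Engineering: Pool B 131/178 = 73.6%, the international pool 1051/1662 = 63.2% → Pool B
Sciences: Pool B 353/546 = 64.7%, the international pool 191/377 = 50.7% → Pool B
Overall: Pool B 1251/2678 = 46.7%, the international pool 1292/2214 = 58.4% → the international pool
Pool B wins each department group but the international pool wins overall — the comparison reverses. Pool B's applicants skew toward Arts, which has a lower base rate.

Yes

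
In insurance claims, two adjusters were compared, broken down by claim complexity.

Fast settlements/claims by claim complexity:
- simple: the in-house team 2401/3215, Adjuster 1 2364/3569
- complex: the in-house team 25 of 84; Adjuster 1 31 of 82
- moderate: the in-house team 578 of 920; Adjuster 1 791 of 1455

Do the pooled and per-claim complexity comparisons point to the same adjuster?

Simple: the in-house team 2401/3215 = 74.7%, Adjuster 1 2364/3569 = 66.2% → the in-house team
Complex: the in-house team 25/84 = 29.8%, Adjuster 1 31/82 = 37.8% → Adjuster 1
Moderate: the in-house team 578/920 = 62.8%, Adjuster 1 791/1455 = 54.4% → the in-house team
Overall: the in-house team 3004/4219 = 71.2%, Adjuster 1 3186/5106 = 62.4% → the in-house team
Neither sweeps: the in-house team wins 2 of 3 groups, Adjuster 1 wins 1. The in-house team wins overall but not every group — no Simpson reversal.

No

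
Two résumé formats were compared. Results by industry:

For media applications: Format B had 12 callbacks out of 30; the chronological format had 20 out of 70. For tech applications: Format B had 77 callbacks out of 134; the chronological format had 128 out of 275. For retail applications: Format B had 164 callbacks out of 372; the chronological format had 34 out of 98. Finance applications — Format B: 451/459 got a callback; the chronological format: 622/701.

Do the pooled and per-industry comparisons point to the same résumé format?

Yes

Media: Format B 12/30 = 40.0%, the chronological format 20/70 = 28.6% → Format B
Tech: Format B 77/134 = 57.5%, the chronological format 128/275 = 46.5% → Format B
Retail: Format B 164/372 = 44.1%, the chronological format 34/98 = 34.7% → Format B
Finance: Format B 451/459 = 98.3%, the chronological format 622/701 = 88.7% → Format B
Overall: Format B 704/995 = 70.8%, the chronological format 804/1144 = 70.3% → Format B
Format B wins overall and in every industry group — no reversal.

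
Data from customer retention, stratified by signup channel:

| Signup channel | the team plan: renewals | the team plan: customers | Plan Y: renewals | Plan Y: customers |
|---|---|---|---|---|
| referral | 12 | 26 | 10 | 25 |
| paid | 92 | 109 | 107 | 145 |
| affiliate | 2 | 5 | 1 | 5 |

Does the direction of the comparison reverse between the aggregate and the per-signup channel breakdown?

Referral: the team plan 12/26 = 46.2%, Plan Y 10/25 = 40.0% → the team plan
Paid: the team plan 92/109 = 84.4%, Plan Y 107/145 = 73.8% → the team plan
Affiliate: the team plan 2/5 = 40.0%, Plan Y 1/5 = 20.0% → the team plan
Overall: the team plan 106/140 = 75.7%, Plan Y 118/175 = 67.4% → the team plan
The team plan wins overall and in every signup group — no reversal.

No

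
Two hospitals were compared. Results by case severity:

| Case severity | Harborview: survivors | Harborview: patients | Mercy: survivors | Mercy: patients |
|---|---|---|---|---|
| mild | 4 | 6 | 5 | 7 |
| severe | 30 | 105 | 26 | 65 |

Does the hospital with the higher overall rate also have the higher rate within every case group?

Yes

Mild: Harborview 4/6 = 66.7%, Mercy 5/7 = 71.4% → Mercy
Severe: Harborview 30/105 = 28.6%, Mercy 26/65 = 40.0% → Mercy
Overall: Harborview 34/111 = 30.6%, Mercy 31/72 = 43.1% → Mercy
Mercy wins overall and in every case group — no reversal.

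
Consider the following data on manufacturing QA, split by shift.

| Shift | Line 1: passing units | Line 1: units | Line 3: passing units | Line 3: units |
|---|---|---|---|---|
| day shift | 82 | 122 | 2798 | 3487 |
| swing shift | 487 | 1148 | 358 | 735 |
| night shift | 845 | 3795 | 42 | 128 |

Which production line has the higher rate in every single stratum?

Day shift: Line 1 82/122 = 67.2%, Line 3 2798/3487 = 80.2% → Line 3
Swing shift: Line 1 487/1148 = 42.4%, Line 3 358/735 = 48.7% → Line 3
Night shift: Line 1 845/3795 = 22.3%, Line 3 42/128 = 32.8% → Line 3
Line 3 has the higher rate in all 3 groups.

Line 3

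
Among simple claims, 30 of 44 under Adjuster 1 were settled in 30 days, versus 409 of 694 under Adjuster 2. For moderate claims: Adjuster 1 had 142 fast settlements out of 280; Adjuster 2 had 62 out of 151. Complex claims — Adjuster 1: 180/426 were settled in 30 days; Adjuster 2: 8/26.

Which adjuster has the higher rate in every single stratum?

Adjuster 1

Simple: Adjuster 1 30/44 = 68.2%, Adjuster 2 409/694 = 58.9% → Adjuster 1
Moderate: Adjuster 1 142/280 = 50.7%, Adjuster 2 62/151 = 41.1% → Adjuster 1
Complex: Adjuster 1 180/426 = 42.3%, Adjuster 2 8/26 = 30.8% → Adjuster 1
Adjuster 1 has the higher rate in all 3 groups.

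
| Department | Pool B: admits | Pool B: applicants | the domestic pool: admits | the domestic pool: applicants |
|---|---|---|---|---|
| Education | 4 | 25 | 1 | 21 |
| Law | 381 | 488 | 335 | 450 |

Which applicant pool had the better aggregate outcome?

Education: Pool B 4/25 = 16.0%, the domestic pool 1/21 = 4.8% → Pool B
Law: Pool B 381/488 = 78.1%, the domestic pool 335/450 = 74.4% → Pool B
Overall: Pool B 385/513 = 75.0%, the domestic pool 336/471 = 71.3% → Pool B

Pool B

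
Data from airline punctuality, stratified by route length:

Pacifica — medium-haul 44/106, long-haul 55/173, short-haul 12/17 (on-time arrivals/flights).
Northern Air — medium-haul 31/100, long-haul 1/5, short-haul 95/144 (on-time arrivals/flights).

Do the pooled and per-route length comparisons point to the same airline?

No

Medium-haul: Pacifica 44/106 = 41.5%, Northern Air 31/100 = 31.0% → Pacifica
Long-haul: Pacifica 55/173 = 31.8%, Northern Air 1/5 = 20.0% → Pacifica
Short-haul: Pacifica 12/17 = 70.6%, Northern Air 95/144 = 66.0% → Pacifica
Overall: Pacifica 111/296 = 37.5%, Northern Air 127/249 = 51.0% → Northern Air
Pacifica wins each route group but Northern Air wins overall — the comparison reverses. Pacifica's flights skew toward long-haul, which has a lower base rate.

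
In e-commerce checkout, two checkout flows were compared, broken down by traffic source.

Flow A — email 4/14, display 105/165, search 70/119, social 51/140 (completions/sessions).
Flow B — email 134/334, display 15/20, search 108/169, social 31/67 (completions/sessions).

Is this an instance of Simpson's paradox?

Yes

Email: Flow A 4/14 = 28.6%, Flow B 134/334 = 40.1% → Flow B
Display: Flow A 105/165 = 63.6%, Flow B 15/20 = 75.0% → Flow B
Search: Flow A 70/119 = 58.8%, Flow B 108/169 = 63.9% → Flow B
Social: Flow A 51/140 = 36.4%, Flow B 31/67 = 46.3% → Flow B
Overall: Flow A 230/438 = 52.5%, Flow B 288/590 = 48.8% → Flow A
Flow B wins each traffic group but Flow A wins overall — the comparison reverses. Flow B's sessions skew toward email, which has a lower base rate.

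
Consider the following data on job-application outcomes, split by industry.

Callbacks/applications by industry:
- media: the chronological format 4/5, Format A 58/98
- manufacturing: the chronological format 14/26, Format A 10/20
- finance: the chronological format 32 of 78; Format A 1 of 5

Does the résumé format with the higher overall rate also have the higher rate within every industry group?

No

Media: the chronological format 4/5 = 80.0%, Format A 58/98 = 59.2% → the chronological format
Manufacturing: the chronological format 14/26 = 53.8%, Format A 10/20 = 50.0% → the chronological format
Finance: the chronological format 32/78 = 41.0%, Format A 1/5 = 20.0% → the chronological format
Overall: the chronological format 50/109 = 45.9%, Format A 69/123 = 56.1% → Format A
The chronological format wins each industry group but Format A wins overall — the comparison reverses. The chronological format's applications skew toward finance, which has a lower base rate.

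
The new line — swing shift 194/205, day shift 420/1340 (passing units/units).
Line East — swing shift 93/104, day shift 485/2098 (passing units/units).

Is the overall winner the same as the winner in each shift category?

Yes

Swing shift: the new line 194/205 = 94.6%, Line East 93/104 = 89.4% → the new line
Day shift: the new line 420/1340 = 31.3%, Line East 485/2098 = 23.1% → the new line
Overall: the new line 614/1545 = 39.7%, Line East 578/2202 = 26.2% → the new line
The new line wins overall and in every shift group — no reversal.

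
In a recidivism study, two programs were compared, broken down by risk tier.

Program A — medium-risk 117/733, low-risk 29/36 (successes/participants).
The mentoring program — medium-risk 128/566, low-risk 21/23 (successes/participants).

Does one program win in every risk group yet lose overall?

No

Medium-risk: Program A 117/733 = 16.0%, the mentoring program 128/566 = 22.6% → the mentoring program
Low-risk: Program A 29/36 = 80.6%, the mentoring program 21/23 = 91.3% → the mentoring program
Overall: Program A 146/769 = 19.0%, the mentoring program 149/589 = 25.3% → the mentoring program
The mentoring program wins overall and in every risk group — no reversal.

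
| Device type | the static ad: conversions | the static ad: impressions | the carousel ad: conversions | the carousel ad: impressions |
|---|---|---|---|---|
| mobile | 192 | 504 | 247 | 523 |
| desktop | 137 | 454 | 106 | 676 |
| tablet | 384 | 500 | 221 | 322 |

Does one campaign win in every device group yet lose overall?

No

Mobile: the static ad 192/504 = 38.1%, the carousel ad 247/523 = 47.2% → the carousel ad
Desktop: the static ad 137/454 = 30.2%, the carousel ad 106/676 = 15.7% → the static ad
Tablet: the static ad 384/500 = 76.8%, the carousel ad 221/322 = 68.6% → the static ad
Overall: the static ad 713/1458 = 48.9%, the carousel ad 574/1521 = 37.7% → the static ad
Neither sweeps: the static ad wins 2 of 3 groups, the carousel ad wins 1. The static ad wins overall but not every group — no Simpson reversal.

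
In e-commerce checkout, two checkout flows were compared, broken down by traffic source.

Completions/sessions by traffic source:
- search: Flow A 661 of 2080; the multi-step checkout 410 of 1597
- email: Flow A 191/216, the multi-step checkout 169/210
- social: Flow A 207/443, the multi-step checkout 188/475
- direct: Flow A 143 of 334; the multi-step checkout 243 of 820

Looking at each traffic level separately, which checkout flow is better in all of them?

Search: Flow A 661/2080 = 31.8%, the multi-step checkout 410/1597 = 25.7% → Flow A
Email: Flow A 191/216 = 88.4%, the multi-step checkout 169/210 = 80.5% → Flow A
Social: Flow A 207/443 = 46.7%, the multi-step checkout 188/475 = 39.6% → Flow A
Direct: Flow A 143/334 = 42.8%, the multi-step checkout 243/820 = 29.6% → Flow A
Flow A has the higher rate in all 4 groups.

Flow A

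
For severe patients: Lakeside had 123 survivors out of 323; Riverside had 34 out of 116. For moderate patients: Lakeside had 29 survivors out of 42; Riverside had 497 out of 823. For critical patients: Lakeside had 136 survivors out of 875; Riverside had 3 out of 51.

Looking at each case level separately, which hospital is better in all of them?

Severe: Lakeside 123/323 = 38.1%, Riverside 34/116 = 29.3% → Lakeside
Moderate: Lakeside 29/42 = 69.0%, Riverside 497/823 = 60.4% → Lakeside
Critical: Lakeside 136/875 = 15.5%, Riverside 3/51 = 5.9% → Lakeside
Lakeside has the higher rate in all 3 groups.

Lakeside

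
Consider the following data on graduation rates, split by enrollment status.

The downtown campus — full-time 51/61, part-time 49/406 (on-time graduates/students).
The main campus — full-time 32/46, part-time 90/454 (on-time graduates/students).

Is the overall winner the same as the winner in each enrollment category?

Full-time: the downtown campus 51/61 = 83.6%, the main campus 32/46 = 69.6% → the downtown campus
Part-time: the downtown campus 49/406 = 12.1%, the main campus 90/454 = 19.8% → the main campus
Overall: the downtown campus 100/467 = 21.4%, the main campus 122/500 = 24.4% → the main campus
Neither sweeps: the downtown campus wins 1 of 2 groups, the main campus wins 1. The main campus wins overall but not every group — no Simpson reversal.

No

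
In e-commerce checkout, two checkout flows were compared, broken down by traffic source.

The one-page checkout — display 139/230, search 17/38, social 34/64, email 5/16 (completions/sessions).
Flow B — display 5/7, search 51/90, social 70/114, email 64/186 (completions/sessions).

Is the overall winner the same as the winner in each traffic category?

Display: the one-page checkout 139/230 = 60.4%, Flow B 5/7 = 71.4% → Flow B
Search: the one-page checkout 17/38 = 44.7%, Flow B 51/90 = 56.7% → Flow B
Social: the one-page checkout 34/64 = 53.1%, Flow B 70/114 = 61.4% → Flow B
Email: the one-page checkout 5/16 = 31.2%, Flow B 64/186 = 34.4% → Flow B
Overall: the one-page checkout 195/348 = 56.0%, Flow B 190/397 = 47.9% → the one-page checkout
Flow B wins each traffic group but the one-page checkout wins overall — the comparison reverses. Flow B's sessions skew toward email, which has a lower base rate.

No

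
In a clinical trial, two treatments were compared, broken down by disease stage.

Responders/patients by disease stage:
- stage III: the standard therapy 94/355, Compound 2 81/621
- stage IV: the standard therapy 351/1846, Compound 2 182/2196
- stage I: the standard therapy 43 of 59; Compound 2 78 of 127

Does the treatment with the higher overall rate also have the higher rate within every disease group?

Yes

Stage III: the standard therapy 94/355 = 26.5%, Compound 2 81/621 = 13.0% → the standard therapy
Stage IV: the standard therapy 351/1846 = 19.0%, Compound 2 182/2196 = 8.3% → the standard therapy
Stage I: the standard therapy 43/59 = 72.9%, Compound 2 78/127 = 61.4% → the standard therapy
Overall: the standard therapy 488/2260 = 21.6%, Compound 2 341/2944 = 11.6% → the standard therapy
The standard therapy wins overall and in every disease group — no reversal.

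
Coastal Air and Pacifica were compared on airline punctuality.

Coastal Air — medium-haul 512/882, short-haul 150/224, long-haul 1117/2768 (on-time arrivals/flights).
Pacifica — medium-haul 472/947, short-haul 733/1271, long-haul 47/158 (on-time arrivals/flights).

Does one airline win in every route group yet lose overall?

Medium-haul: Coastal Air 512/882 = 58.0%, Pacifica 472/947 = 49.8% → Coastal Air
Short-haul: Coastal Air 150/224 = 67.0%, Pacifica 733/1271 = 57.7% → Coastal Air
Long-haul: Coastal Air 1117/2768 = 40.4%, Pacifica 47/158 = 29.7% → Coastal Air
Overall: Coastal Air 1779/3874 = 45.9%, Pacifica 1252/2376 = 52.7% → Pacifica
Coastal Air wins each route group but Pacifica wins overall — the comparison reverses. Coastal Air's flights skew toward long-haul, which has a lower base rate.

Yes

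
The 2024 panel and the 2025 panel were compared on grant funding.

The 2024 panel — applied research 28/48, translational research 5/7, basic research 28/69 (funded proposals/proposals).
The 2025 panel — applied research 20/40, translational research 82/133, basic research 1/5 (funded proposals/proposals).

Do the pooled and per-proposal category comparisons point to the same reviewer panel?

Applied research: the 2024 panel 28/48 = 58.3%, the 2025 panel 20/40 = 50.0% → the 2024 panel
Translational research: the 2024 panel 5/7 = 71.4%, the 2025 panel 82/133 = 61.7% → the 2024 panel
Basic research: the 2024 panel 28/69 = 40.6%, the 2025 panel 1/5 = 20.0% → the 2024 panel
Overall: the 2024 panel 61/124 = 49.2%, the 2025 panel 103/178 = 57.9% → the 2025 panel
The 2024 panel wins each proposal group but the 2025 panel wins overall — the comparison reverses. The 2024 panel's proposals skew toward basic research, which has a lower base rate.

No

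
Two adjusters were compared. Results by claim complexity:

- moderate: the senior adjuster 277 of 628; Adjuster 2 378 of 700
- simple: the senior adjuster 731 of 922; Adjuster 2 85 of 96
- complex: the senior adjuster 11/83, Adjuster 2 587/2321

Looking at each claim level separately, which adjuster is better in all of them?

Moderate: the senior adjuster 277/628 = 44.1%, Adjuster 2 378/700 = 54.0% → Adjuster 2
Simple: the senior adjuster 731/922 = 79.3%, Adjuster 2 85/96 = 88.5% → Adjuster 2
Complex: the senior adjuster 11/83 = 13.3%, Adjuster 2 587/2321 = 25.3% → Adjuster 2
Adjuster 2 has the higher rate in all 3 groups.

Adjuster 2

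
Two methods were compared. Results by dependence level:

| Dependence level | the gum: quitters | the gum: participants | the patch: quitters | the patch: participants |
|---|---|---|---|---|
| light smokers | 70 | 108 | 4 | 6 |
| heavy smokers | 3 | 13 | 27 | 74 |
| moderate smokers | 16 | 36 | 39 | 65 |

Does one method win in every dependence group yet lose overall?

Yes

Light smokers: the gum 70/108 = 64.8%, the patch 4/6 = 66.7% → the patch
Heavy smokers: the gum 3/13 = 23.1%, the patch 27/74 = 36.5% → the patch
Moderate smokers: the gum 16/36 = 44.4%, the patch 39/65 = 60.0% → the patch
Overall: the gum 89/157 = 56.7%, the patch 70/145 = 48.3% → the gum
The patch wins each dependence group but the gum wins overall — the comparison reverses. The patch's participants skew toward heavy smokers, which has a lower base rate.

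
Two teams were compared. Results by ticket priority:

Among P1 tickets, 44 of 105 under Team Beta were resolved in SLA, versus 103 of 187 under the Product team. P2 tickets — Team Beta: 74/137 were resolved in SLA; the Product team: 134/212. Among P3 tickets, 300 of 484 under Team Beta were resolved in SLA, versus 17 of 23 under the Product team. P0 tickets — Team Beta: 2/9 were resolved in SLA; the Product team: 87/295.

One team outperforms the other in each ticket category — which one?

the Product team

P1: Team Beta 44/105 = 41.9%, the Product team 103/187 = 55.1% → the Product team
P2: Team Beta 74/137 = 54.0%, the Product team 134/212 = 63.2% → the Product team
P3: Team Beta 300/484 = 62.0%, the Product team 17/23 = 73.9% → the Product team
P0: Team Beta 2/9 = 22.2%, the Product team 87/295 = 29.5% → the Product team
The Product team has the higher rate in all 4 groups.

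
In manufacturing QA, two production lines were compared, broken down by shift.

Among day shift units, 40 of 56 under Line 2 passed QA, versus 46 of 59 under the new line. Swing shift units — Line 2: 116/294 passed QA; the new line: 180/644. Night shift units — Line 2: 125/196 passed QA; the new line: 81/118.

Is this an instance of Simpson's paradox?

Day shift: Line 2 40/56 = 71.4%, the new line 46/59 = 78.0% → the new line
Swing shift: Line 2 116/294 = 39.5%, the new line 180/644 = 28.0% → Line 2
Night shift: Line 2 125/196 = 63.8%, the new line 81/118 = 68.6% → the new line
Overall: Line 2 281/546 = 51.5%, the new line 307/821 = 37.4% → Line 2
Neither sweeps: Line 2 wins 1 of 3 groups, the new line wins 2. Line 2 wins overall but not every group — no Simpson reversal.

No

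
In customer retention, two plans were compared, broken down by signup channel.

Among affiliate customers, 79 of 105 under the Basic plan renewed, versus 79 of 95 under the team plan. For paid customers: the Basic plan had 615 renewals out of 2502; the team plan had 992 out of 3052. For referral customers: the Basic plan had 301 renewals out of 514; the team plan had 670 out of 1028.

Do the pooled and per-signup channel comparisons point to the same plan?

Affiliate: the Basic plan 79/105 = 75.2%, the team plan 79/95 = 83.2% → the team plan
Paid: the Basic plan 615/2502 = 24.6%, the team plan 992/3052 = 32.5% → the team plan
Referral: the Basic plan 301/514 = 58.6%, the team plan 670/1028 = 65.2% → the team plan
Overall: the Basic plan 995/3121 = 31.9%, the team plan 1741/4175 = 41.7% → the team plan
The team plan wins overall and in every signup group — no reversal.

Yes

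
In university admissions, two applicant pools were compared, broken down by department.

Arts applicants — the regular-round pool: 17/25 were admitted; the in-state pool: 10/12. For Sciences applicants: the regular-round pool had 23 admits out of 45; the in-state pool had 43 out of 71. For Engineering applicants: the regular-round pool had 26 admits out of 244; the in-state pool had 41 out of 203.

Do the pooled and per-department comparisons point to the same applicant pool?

Yes

Arts: the regular-round pool 17/25 = 68.0%, the in-state pool 10/12 = 83.3% → the in-state pool
Sciences: the regular-round pool 23/45 = 51.1%, the in-state pool 43/71 = 60.6% → the in-state pool
Engineering: the regular-round pool 26/244 = 10.7%, the in-state pool 41/203 = 20.2% → the in-state pool
Overall: the regular-round pool 66/314 = 21.0%, the in-state pool 94/286 = 32.9% → the in-state pool
The in-state pool wins overall and in every department group — no reversal.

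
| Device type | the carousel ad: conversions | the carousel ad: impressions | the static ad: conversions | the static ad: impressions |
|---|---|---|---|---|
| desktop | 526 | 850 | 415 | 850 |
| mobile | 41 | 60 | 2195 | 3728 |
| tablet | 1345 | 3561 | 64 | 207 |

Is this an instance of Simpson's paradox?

Desktop: the carousel ad 526/850 = 61.9%, the static ad 415/850 = 48.8% → the carousel ad
Mobile: the carousel ad 41/60 = 68.3%, the static ad 2195/3728 = 58.9% → the carousel ad
Tablet: the carousel ad 1345/3561 = 37.8%, the static ad 64/207 = 30.9% → the carousel ad
Overall: the carousel ad 1912/4471 = 42.8%, the static ad 2674/4785 = 55.9% → the static ad
The carousel ad wins each device group but the static ad wins overall — the comparison reverses. The carousel ad's impressions skew toward tablet, which has a lower base rate.

Yes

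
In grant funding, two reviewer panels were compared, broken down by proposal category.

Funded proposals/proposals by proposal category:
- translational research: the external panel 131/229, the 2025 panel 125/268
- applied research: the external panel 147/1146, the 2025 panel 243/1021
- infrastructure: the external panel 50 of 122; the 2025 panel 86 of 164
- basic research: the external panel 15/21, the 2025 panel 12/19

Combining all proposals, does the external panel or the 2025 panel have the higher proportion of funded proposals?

the 2025 panel

Translational research: the external panel 131/229 = 57.2%, the 2025 panel 125/268 = 46.6% → the external panel
Applied research: the external panel 147/1146 = 12.8%, the 2025 panel 243/1021 = 23.8% → the 2025 panel
Infrastructure: the external panel 50/122 = 41.0%, the 2025 panel 86/164 = 52.4% → the 2025 panel
Basic research: the external panel 15/21 = 71.4%, the 2025 panel 12/19 = 63.2% → the external panel
Overall: the external panel 343/1518 = 22.6%, the 2025 panel 466/1472 = 31.7% → the 2025 panel
(Neither sweeps every proposal group, but the 2025 panel has the higher pooled rate.)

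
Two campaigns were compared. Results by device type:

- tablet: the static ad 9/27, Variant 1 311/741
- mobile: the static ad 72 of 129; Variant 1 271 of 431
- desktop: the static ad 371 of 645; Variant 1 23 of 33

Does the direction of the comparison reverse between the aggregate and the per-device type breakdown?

Yes

Tablet: the static ad 9/27 = 33.3%, Variant 1 311/741 = 42.0% → Variant 1
Mobile: the static ad 72/129 = 55.8%, Variant 1 271/431 = 62.9% → Variant 1
Desktop: the static ad 371/645 = 57.5%, Variant 1 23/33 = 69.7% → Variant 1
Overall: the static ad 452/801 = 56.4%, Variant 1 605/1205 = 50.2% → the static ad
Variant 1 wins each device group but the static ad wins overall — the comparison reverses. Variant 1's impressions skew toward tablet, which has a lower base rate.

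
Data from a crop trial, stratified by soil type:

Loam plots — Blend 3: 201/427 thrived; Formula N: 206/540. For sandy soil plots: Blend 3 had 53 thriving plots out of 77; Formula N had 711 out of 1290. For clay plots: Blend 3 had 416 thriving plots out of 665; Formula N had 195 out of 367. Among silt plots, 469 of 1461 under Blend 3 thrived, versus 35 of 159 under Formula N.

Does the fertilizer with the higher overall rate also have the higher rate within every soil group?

No

Loam: Blend 3 201/427 = 47.1%, Formula N 206/540 = 38.1% → Blend 3
Sandy soil: Blend 3 53/77 = 68.8%, Formula N 711/1290 = 55.1% → Blend 3
Clay: Blend 3 416/665 = 62.6%, Formula N 195/367 = 53.1% → Blend 3
Silt: Blend 3 469/1461 = 32.1%, Formula N 35/159 = 22.0% → Blend 3
Overall: Blend 3 1139/2630 = 43.3%, Formula N 1147/2356 = 48.7% → Formula N
Blend 3 wins each soil group but Formula N wins overall — the comparison reverses. Blend 3's plots skew toward silt, which has a lower base rate.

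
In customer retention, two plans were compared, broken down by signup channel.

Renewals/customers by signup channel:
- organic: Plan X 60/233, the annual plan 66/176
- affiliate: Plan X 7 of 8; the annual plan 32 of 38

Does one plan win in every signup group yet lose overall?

Organic: Plan X 60/233 = 25.8%, the annual plan 66/176 = 37.5% → the annual plan
Affiliate: Plan X 7/8 = 87.5%, the annual plan 32/38 = 84.2% → Plan X
Overall: Plan X 67/241 = 27.8%, the annual plan 98/214 = 45.8% → the annual plan
Neither sweeps: Plan X wins 1 of 2 groups, the annual plan wins 1. The annual plan wins overall but not every group — no Simpson reversal.

No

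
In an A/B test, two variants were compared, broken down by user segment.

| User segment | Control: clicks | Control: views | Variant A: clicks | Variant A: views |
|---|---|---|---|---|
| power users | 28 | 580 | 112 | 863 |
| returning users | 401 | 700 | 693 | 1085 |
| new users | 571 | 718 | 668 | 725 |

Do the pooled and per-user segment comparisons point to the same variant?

Power users: Control 28/580 = 4.8%, Variant A 112/863 = 13.0% → Variant A
Returning users: Control 401/700 = 57.3%, Variant A 693/1085 = 63.9% → Variant A
New users: Control 571/718 = 79.5%, Variant A 668/725 = 92.1% → Variant A
Overall: Control 1000/1998 = 50.1%, Variant A 1473/2673 = 55.1% → Variant A
Variant A wins overall and in every user group — no reversal.

Yes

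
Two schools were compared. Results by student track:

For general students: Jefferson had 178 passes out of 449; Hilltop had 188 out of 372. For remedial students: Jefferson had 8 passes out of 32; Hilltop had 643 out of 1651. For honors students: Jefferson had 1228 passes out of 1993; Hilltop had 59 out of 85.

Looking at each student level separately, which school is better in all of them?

Hilltop

General: Jefferson 178/449 = 39.6%, Hilltop 188/372 = 50.5% → Hilltop
Remedial: Jefferson 8/32 = 25.0%, Hilltop 643/1651 = 38.9% → Hilltop
Honors: Jefferson 1228/1993 = 61.6%, Hilltop 59/85 = 69.4% → Hilltop
Hilltop has the higher rate in all 3 groups.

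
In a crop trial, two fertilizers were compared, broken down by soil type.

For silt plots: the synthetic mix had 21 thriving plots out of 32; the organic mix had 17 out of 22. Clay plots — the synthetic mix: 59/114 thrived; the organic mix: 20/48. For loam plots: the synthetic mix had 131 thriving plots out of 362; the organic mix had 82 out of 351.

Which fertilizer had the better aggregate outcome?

the synthetic mix

Silt: the synthetic mix 21/32 = 65.6%, the organic mix 17/22 = 77.3% → the organic mix
Clay: the synthetic mix 59/114 = 51.8%, the organic mix 20/48 = 41.7% → the synthetic mix
Loam: the synthetic mix 131/362 = 36.2%, the organic mix 82/351 = 23.4% → the synthetic mix
Overall: the synthetic mix 211/508 = 41.5%, the organic mix 119/421 = 28.3% → the synthetic mix
(Neither sweeps every soil group, but the synthetic mix has the higher pooled rate.)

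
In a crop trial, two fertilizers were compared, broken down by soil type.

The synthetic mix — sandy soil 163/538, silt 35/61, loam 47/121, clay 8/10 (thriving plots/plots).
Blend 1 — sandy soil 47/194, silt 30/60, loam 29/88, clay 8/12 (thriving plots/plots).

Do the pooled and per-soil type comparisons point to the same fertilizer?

Yes

Sandy soil: the synthetic mix 163/538 = 30.3%, Blend 1 47/194 = 24.2% → the synthetic mix
Silt: the synthetic mix 35/61 = 57.4%, Blend 1 30/60 = 50.0% → the synthetic mix
Loam: the synthetic mix 47/121 = 38.8%, Blend 1 29/88 = 33.0% → the synthetic mix
Clay: the synthetic mix 8/10 = 80.0%, Blend 1 8/12 = 66.7% → the synthetic mix
Overall: the synthetic mix 253/730 = 34.7%, Blend 1 114/354 = 32.2% → the synthetic mix
The synthetic mix wins overall and in every soil group — no reversal.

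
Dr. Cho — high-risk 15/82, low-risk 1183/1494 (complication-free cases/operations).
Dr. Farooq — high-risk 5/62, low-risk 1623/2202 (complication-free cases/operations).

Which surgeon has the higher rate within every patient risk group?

High-risk: Dr. Cho 15/82 = 18.3%, Dr. Farooq 5/62 = 8.1% → Dr. Cho
Low-risk: Dr. Cho 1183/1494 = 79.2%, Dr. Farooq 1623/2202 = 73.7% → Dr. Cho
Dr. Cho has the higher rate in both groups.

Dr. Cho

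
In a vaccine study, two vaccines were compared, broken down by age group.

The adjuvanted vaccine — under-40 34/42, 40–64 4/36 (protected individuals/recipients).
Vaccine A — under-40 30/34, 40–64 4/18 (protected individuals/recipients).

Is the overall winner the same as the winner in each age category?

Yes

Under-40: the adjuvanted vaccine 34/42 = 81.0%, Vaccine A 30/34 = 88.2% → Vaccine A
40–64: the adjuvanted vaccine 4/36 = 11.1%, Vaccine A 4/18 = 22.2% → Vaccine A
Overall: the adjuvanted vaccine 38/78 = 48.7%, Vaccine A 34/52 = 65.4% → Vaccine A
Vaccine A wins overall and in every age group — no reversal.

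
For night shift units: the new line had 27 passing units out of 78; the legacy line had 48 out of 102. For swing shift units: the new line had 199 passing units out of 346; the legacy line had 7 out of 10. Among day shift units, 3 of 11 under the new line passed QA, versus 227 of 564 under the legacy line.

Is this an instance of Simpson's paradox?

Night shift: the new line 27/78 = 34.6%, the legacy line 48/102 = 47.1% → the legacy line
Swing shift: the new line 199/346 = 57.5%, the legacy line 7/10 = 70.0% → the legacy line
Day shift: the new line 3/11 = 27.3%, the legacy line 227/564 = 40.2% → the legacy line
Overall: the new line 229/435 = 52.6%, the legacy line 282/676 = 41.7% → the new line
The legacy line wins each shift group but the new line wins overall — the comparison reverses. The legacy line's units skew toward day shift, which has a lower base rate.

Yes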